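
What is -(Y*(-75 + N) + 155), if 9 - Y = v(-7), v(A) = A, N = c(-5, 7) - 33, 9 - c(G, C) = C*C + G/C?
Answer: 15411/7 ≈ 2201.6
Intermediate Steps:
c(G, C) = 9 - C² - G/C (c(G, C) = 9 - (C*C + G/C) = 9 - (C² + G/C) = 9 + (-C² - G/C) = 9 - C² - G/C)
N = -506/7 (N = (9 - 1*7² - 1*(-5)/7) - 33 = (9 - 1*49 - 1*(-5)*⅐) - 33 = (9 - 49 + 5/7) - 33 = -275/7 - 33 = -506/7 ≈ -72.286)
Y = 16 (Y = 9 - 1*(-7) = 9 + 7 = 16)
-(Y*(-75 + N) + 155) = -(16*(-75 - 506/7) + 155) = -(16*(-1031/7) + 155) = -(-16496/7 + 155) = -1*(-15411/7) = 15411/7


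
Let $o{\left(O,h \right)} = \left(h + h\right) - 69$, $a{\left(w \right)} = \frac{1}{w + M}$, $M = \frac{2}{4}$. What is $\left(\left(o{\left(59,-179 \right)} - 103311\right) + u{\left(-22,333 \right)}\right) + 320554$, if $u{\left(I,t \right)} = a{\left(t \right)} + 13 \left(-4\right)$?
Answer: $\frac{144581590}{667} \approx 2.1676 \cdot 10^{5}$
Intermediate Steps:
$M = \frac{1}{2}$ ($M = 2 \cdot \frac{1}{4} = \frac{1}{2} \approx 0.5$)
$a{\left(w \right)} = \frac{1}{\frac{1}{2} + w}$ ($a{\left(w \right)} = \frac{1}{w + \frac{1}{2}} = \frac{1}{\frac{1}{2} + w}$)
$o{\left(O,h \right)} = -69 + 2 h$ ($o{\left(O,h \right)} = 2 h - 69 = -69 + 2 h$)
$u{\left(I,t \right)} = -52 + \frac{2}{1 + 2 t}$ ($u{\left(I,t \right)} = \frac{2}{1 + 2 t} + 13 \left(-4\right) = \frac{2}{1 + 2 t} - 52 = -52 + \frac{2}{1 + 2 t}$)
$\left(\left(o{\left(59,-179 \right)} - 103311\right) + u{\left(-22,333 \right)}\right) + 320554 = \left(\left(\left(-69 + 2 \left(-179\right)\right) - 103311\right) + \frac{2 \left(-25 - 17316\right)}{1 + 2 \cdot 333}\right) + 320554 = \left(\left(\left(-69 - 358\right) - 103311\right) + \frac{2 \left(-25 - 17316\right)}{1 + 666}\right) + 320554 = \left(\left(-427 - 103311\right) + 2 \cdot \frac{1}{667} \left(-17341\right)\right) + 320554 = \left(-103738 + 2 \cdot \frac{1}{667} \left(-17341\right)\right) + 320554 = \left(-103738 - \frac{34682}{667}\right) + 320554 = - \frac{69227928}{667} + 320554 = \frac{144581590}{667}$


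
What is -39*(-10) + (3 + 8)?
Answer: 401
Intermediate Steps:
-39*(-10) + (3 + 8) = 390 + 11 = 401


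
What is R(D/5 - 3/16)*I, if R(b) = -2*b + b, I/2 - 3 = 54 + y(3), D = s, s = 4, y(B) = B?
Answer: -147/2 ≈ -73.500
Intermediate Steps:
D = 4
I = 120 (I = 6 + 2*(54 + 3) = 6 + 2*57 = 6 + 114 = 120)
R(b) = -b
R(D/5 - 3/16)*I = -(4/5 - 3/16)*120 = -(4*(⅕) - 3*1/16)*120 = -(⅘ - 3/16)*120 = -1*49/80*120 = -49/80*120 = -147/2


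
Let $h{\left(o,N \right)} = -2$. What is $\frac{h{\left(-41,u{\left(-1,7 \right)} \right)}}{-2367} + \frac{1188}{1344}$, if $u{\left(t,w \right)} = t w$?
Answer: $\frac{234557}{265104} \approx 0.88477$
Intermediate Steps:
$\frac{h{\left(-41,u{\left(-1,7 \right)} \right)}}{-2367} + \frac{1188}{1344} = - \frac{2}{-2367} + \frac{1188}{1344} = \left(-2\right) \left(- \frac{1}{2367}\right) + 1188 \cdot \frac{1}{1344} = \frac{2}{2367} + \frac{99}{112} = \frac{234557}{265104}$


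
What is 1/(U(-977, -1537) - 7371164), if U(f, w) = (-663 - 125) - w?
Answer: -1/7370415 ≈ -1.3568e-7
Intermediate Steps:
U(f, w) = -788 - w
1/(U(-977, -1537) - 7371164) = 1/((-788 - 1*(-1537)) - 7371164) = 1/((-788 + 1537) - 7371164) = 1/(749 - 7371164) = 1/(-7370415) = -1/7370415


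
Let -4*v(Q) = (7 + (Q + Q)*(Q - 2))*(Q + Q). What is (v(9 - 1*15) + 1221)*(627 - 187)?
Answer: 673200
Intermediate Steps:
v(Q) = -Q*(7 + 2*Q*(-2 + Q))/2 (v(Q) = -(7 + (Q + Q)*(Q - 2))*(Q + Q)/4 = -(7 + (2*Q)*(-2 + Q))*2*Q/4 = -(7 + 2*Q*(-2 + Q))*2*Q/4 = -Q*(7 + 2*Q*(-2 + Q))/2)
(v(9 - 1*15) + 1221)*(627 - 187) = ((9 - 1*15)*(-7 - 2*(9 - 1*15)**2 + 4*(9 - 1*15))/2 + 1221)*(627 - 187) = ((9 - 15)*(-7 - 2*(9 - 15)**2 + 4*(9 - 15))/2 + 1221)*440 = ((1/2)*(-6)*(-7 - 2*(-6)**2 + 4*(-6)) + 1221)*440 = ((1/2)*(-6)*(-7 - 2*36 - 24) + 1221)*440 = ((1/2)*(-6)*(-7 - 72 - 24) + 1221)*440 = ((1/2)*(-6)*(-103) + 1221)*440 = (309 + 1221)*440 = 1530*440 = 673200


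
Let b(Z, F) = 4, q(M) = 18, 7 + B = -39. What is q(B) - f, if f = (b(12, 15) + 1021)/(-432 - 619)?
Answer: 19943/1051 ≈ 18.975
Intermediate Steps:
B = -46 (B = -7 - 39 = -46)
f = -1025/1051 (f = (4 + 1021)/(-432 - 619) = 1025/(-1051) = 1025*(-1/1051) = -1025/1051 ≈ -0.97526)
q(B) - f = 18 - 1*(-1025/1051) = 18 + 1025/1051 = 19943/1051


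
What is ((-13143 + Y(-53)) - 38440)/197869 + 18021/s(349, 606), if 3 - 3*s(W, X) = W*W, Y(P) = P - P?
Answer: -2425728283/3442864066 ≈ -0.70457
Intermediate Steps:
Y(P) = 0
s(W, X) = 1 - W²/3 (s(W, X) = 1 - W*W/3 = 1 - W²/3)
((-13143 + Y(-53)) - 38440)/197869 + 18021/s(349, 606) = ((-13143 + 0) - 38440)/197869 + 18021/(1 - ⅓*349²) = (-13143 - 38440)*(1/197869) + 18021/(1 - ⅓*121801) = -51583*1/197869 + 18021/(1 - 121801/3) = -7369/28267 + 18021/(-121798/3) = -7369/28267 + 18021*(-3/121798) = -7369/28267 - 54063/121798 = -2425728283/3442864066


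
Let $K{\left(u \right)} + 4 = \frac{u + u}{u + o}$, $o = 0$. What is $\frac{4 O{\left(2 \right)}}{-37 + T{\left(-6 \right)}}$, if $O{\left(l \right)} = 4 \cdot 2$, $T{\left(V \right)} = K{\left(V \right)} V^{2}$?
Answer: $- \frac{32}{109} \approx -0.29358$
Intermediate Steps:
$K{\left(u \right)} = -2$ ($K{\left(u \right)} = -4 + \frac{u + u}{u + 0} = -4 + \frac{2 u}{u} = -4 + 2 = -2$)
$T{\left(V \right)} = - 2 V^{2}$
$O{\left(l \right)} = 8$
$\frac{4 O{\left(2 \right)}}{-37 + T{\left(-6 \right)}} = \frac{4 \cdot 8}{-37 - 2 \left(-6\right)^{2}} = \frac{32}{-37 - 72} = \frac{32}{-109} = 32 \left(- \frac{1}{109}\right) = - \frac{32}{109}$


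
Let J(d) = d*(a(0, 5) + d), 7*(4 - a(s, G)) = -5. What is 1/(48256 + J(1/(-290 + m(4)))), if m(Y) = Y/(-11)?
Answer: 71411452/3446029869137 ≈ 2.0723e-5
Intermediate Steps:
m(Y) = -Y/11 (m(Y) = Y*(-1/11) = -Y/11)
a(s, G) = 33/7 (a(s, G) = 4 - ⅐*(-5) = 4 + 5/7 = 33/7)
J(d) = d*(33/7 + d)
1/(48256 + J(1/(-290 + m(4)))) = 1/(48256 + (33 + 7/(-290 - 1/11*4))/(7*(-290 - 1/11*4))) = 1/(48256 + (33 + 7/(-290 - 4/11))/(7*(-290 - 4/11))) = 1/(48256 + (33 + 7/(-3194/11))/(7*(-3194/11))) = 1/(48256 + (⅐)*(-11/3194)*(33 + 7*(-11/3194))) = 1/(48256 + (⅐)*(-11/3194)*(33 - 77/3194)) = 1/(48256 + (⅐)*(-11/3194)*(105325/3194)) = 1/(48256 - 1158575/71411452) = 1/(3446029869137/71411452) = 71411452/3446029869137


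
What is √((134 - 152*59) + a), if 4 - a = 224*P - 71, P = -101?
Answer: √13865 ≈ 117.75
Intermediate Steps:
a = 22699 (a = 4 - (224*(-101) - 71) = 4 - (-22624 - 71) = 4 - 1*(-22695) = 4 + 22695 = 22699)
√((134 - 152*59) + a) = √((134 - 152*59) + 22699) = √((134 - 8968) + 22699) = √(-8834 + 22699) = √13865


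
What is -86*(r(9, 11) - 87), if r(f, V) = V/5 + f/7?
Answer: 251378/35 ≈ 7182.2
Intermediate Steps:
r(f, V) = V/5 + f/7 (r(f, V) = V*(1/5) + f*(1/7) = V/5 + f/7)
-86*(r(9, 11) - 87) = -86*(((1/5)*11 + (1/7)*9) - 87) = -86*((11/5 + 9/7) - 87) = -86*(122/35 - 87) = -86*(-2923/35) = 251378/35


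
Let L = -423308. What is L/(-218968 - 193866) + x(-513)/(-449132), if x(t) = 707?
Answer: 94914647509/92708480044 ≈ 1.0238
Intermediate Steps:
L/(-218968 - 193866) + x(-513)/(-449132) = -423308/(-218968 - 193866) + 707/(-449132) = -423308/(-412834) + 707*(-1/449132) = -423308*(-1/412834) - 707/449132 = 211654/206417 - 707/449132 = 94914647509/92708480044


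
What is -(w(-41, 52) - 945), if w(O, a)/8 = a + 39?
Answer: 217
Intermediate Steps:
w(O, a) = 312 + 8*a (w(O, a) = 8*(a + 39) = 8*(39 + a) = 312 + 8*a)
-(w(-41, 52) - 945) = -((312 + 8*52) - 945) = -((312 + 416) - 945) = -(728 - 945) = -1*(-217) = 217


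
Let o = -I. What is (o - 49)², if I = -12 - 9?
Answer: 784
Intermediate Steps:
I = -21
o = 21 (o = -1*(-21) = 21)
(o - 49)² = (21 - 49)² = (-28)² = 784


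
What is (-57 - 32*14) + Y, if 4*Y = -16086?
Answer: -9053/2 ≈ -4526.5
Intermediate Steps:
Y = -8043/2 (Y = (¼)*(-16086) = -8043/2 ≈ -4021.5)
(-57 - 32*14) + Y = (-57 - 32*14) - 8043/2 = (-57 - 448) - 8043/2 = -505 - 8043/2 = -9053/2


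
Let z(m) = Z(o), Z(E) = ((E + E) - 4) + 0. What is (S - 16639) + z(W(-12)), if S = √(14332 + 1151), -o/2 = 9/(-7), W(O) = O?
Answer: -116465/7 + √15483 ≈ -16513.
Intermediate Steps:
o = 18/7 (o = -18/(-7) = -18*(-1)/7 = -2*(-9/7) = 18/7 ≈ 2.5714)
S = √15483 ≈ 124.43
Z(E) = -4 + 2*E (Z(E) = (2*E - 4) + 0 = (-4 + 2*E) + 0 = -4 + 2*E)
z(m) = 8/7 (z(m) = -4 + 2*(18/7) = -4 + 36/7 = 8/7)
(S - 16639) + z(W(-12)) = (√15483 - 16639) + 8/7 = (-16639 + √15483) + 8/7 = -116465/7 + √15483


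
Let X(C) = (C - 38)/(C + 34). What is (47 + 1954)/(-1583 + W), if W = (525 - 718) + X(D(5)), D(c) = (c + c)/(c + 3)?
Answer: -94047/83521 ≈ -1.1260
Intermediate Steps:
D(c) = 2*c/(3 + c) (D(c) = (2*c)/(3 + c) = 2*c/(3 + c))
X(C) = (-38 + C)/(34 + C)
W = -9120/47 (W = (525 - 718) + (-38 + 2*5/(3 + 5))/(34 + 2*5/(3 + 5)) = -193 + (-38 + 2*5/8)/(34 + 2*5/8) = -193 + (-38 + 2*5*(1/8))/(34 + 2*5*(1/8)) = -193 + (-38 + 5/4)/(34 + 5/4) = -193 - 147/4/(141/4) = -193 + (4/141)*(-147/4) = -193 - 49/47 = -9120/47 ≈ -194.04)
(47 + 1954)/(-1583 + W) = (47 + 1954)/(-1583 - 9120/47) = 2001/(-83521/47) = 2001*(-47/83521) = -94047/83521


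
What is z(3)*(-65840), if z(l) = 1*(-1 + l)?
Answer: -131680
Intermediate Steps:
z(l) = -1 + l
z(3)*(-65840) = (-1 + 3)*(-65840) = 2*(-65840) = -131680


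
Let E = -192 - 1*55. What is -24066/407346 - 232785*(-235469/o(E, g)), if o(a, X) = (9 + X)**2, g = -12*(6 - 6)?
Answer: 413483732324236/611019 ≈ 6.7671e+8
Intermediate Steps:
g = 0 (g = -12*0 = 0)
E = -247 (E = -192 - 55 = -247)
-24066/407346 - 232785*(-235469/o(E, g)) = -24066/407346 - 232785*(-235469/(9 + 0)**2) = -24066*1/407346 - 232785/(9**2*(-1/235469)) = -4011/67891 - 232785/(81*(-1/235469)) = -4011/67891 - 232785/(-81/235469) = -4011/67891 - 232785*(-235469/81) = -4011/67891 + 6090405685/9 = 413483732324236/611019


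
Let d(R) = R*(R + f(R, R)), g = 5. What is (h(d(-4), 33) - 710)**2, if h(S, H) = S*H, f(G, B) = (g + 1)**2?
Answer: 24344356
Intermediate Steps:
f(G, B) = 36 (f(G, B) = (5 + 1)**2 = 6**2 = 36)
d(R) = R*(36 + R) (d(R) = R*(R + 36) = R*(36 + R))
h(S, H) = H*S
(h(d(-4), 33) - 710)**2 = (33*(-4*(36 - 4)) - 710)**2 = (33*(-4*32) - 710)**2 = (33*(-128) - 710)**2 = (-4224 - 710)**2 = (-4934)**2 = 24344356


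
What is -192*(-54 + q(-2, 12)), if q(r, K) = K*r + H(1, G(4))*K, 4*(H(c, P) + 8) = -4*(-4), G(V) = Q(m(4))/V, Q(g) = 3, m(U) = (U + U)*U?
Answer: 24192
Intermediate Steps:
m(U) = 2*U² (m(U) = (2*U)*U = 2*U²)
G(V) = 3/V
H(c, P) = -4 (H(c, P) = -8 + (-4*(-4))/4 = -8 + (¼)*16 = -8 + 4 = -4)
q(r, K) = -4*K + K*r (q(r, K) = K*r - 4*K = -4*K + K*r)
-192*(-54 + q(-2, 12)) = -192*(-54 + 12*(-4 - 2)) = -192*(-54 + 12*(-6)) = -192*(-54 - 72) = -192*(-126) = 24192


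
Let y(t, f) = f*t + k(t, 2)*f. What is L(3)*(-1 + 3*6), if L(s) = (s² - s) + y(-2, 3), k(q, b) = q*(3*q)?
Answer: 612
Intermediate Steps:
k(q, b) = 3*q²
y(t, f) = f*t + 3*f*t² (y(t, f) = f*t + (3*t²)*f = f*t + 3*f*t²)
L(s) = 30 + s² - s (L(s) = (s² - s) + 3*(-2)*(1 + 3*(-2)) = (s² - s) + 3*(-2)*(1 - 6) = (s² - s) + 3*(-2)*(-5) = (s² - s) + 30 = 30 + s² - s)
L(3)*(-1 + 3*6) = (30 + 3² - 1*3)*(-1 + 3*6) = (30 + 9 - 3)*(-1 + 18) = 36*17 = 612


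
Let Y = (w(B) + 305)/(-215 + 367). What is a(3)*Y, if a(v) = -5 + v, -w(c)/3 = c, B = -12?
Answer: -341/76 ≈ -4.4868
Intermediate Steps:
w(c) = -3*c
Y = 341/152 (Y = (-3*(-12) + 305)/(-215 + 367) = (36 + 305)/152 = 341*(1/152) = 341/152 ≈ 2.2434)
a(3)*Y = (-5 + 3)*(341/152) = -2*341/152 = -341/76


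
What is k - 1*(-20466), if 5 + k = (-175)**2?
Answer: 51086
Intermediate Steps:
k = 30620 (k = -5 + (-175)**2 = -5 + 30625 = 30620)
k - 1*(-20466) = 30620 - 1*(-20466) = 30620 + 20466 = 51086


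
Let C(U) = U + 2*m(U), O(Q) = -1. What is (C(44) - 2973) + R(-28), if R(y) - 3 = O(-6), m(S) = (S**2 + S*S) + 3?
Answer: 4823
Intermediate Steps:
m(S) = 3 + 2*S**2 (m(S) = (S**2 + S**2) + 3 = 2*S**2 + 3 = 3 + 2*S**2)
R(y) = 2 (R(y) = 3 - 1 = 2)
C(U) = 6 + U + 4*U**2 (C(U) = U + 2*(3 + 2*U**2) = U + (6 + 4*U**2) = 6 + U + 4*U**2)
(C(44) - 2973) + R(-28) = ((6 + 44 + 4*44**2) - 2973) + 2 = ((6 + 44 + 4*1936) - 2973) + 2 = ((6 + 44 + 7744) - 2973) + 2 = (7794 - 2973) + 2 = 4821 + 2 = 4823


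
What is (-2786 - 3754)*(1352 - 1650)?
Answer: 1948920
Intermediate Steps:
(-2786 - 3754)*(1352 - 1650) = -6540*(-298) = 1948920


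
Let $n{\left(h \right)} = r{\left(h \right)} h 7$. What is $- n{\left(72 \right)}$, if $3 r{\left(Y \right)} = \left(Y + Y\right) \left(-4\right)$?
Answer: $96768$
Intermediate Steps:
$r{\left(Y \right)} = - \frac{8 Y}{3}$ ($r{\left(Y \right)} = \frac{\left(Y + Y\right) \left(-4\right)}{3} = \frac{2 Y \left(-4\right)}{3} = \frac{\left(-8\right) Y}{3} = - \frac{8 Y}{3}$)
$n{\left(h \right)} = - \frac{56 h^{2}}{3}$ ($n{\left(h \right)} = - \frac{8 h}{3} h 7 = - \frac{8 h^{2}}{3} \cdot 7 = - \frac{56 h^{2}}{3}$)
$- n{\left(72 \right)} = - \frac{\left(-56\right) 72^{2}}{3} = - \frac{\left(-56\right) 5184}{3} = \left(-1\right) \left(-96768\right) = 96768$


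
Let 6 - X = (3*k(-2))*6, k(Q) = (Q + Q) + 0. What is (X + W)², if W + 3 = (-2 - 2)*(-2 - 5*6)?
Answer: 41209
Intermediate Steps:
W = 125 (W = -3 + (-2 - 2)*(-2 - 5*6) = -3 - 4*(-2 - 30) = -3 - 4*(-32) = -3 + 128 = 125)
k(Q) = 2*Q (k(Q) = 2*Q + 0 = 2*Q)
X = 78 (X = 6 - 3*(2*(-2))*6 = 6 - 3*(-4)*6 = 6 - (-12)*6 = 6 - 1*(-72) = 6 + 72 = 78)
(X + W)² = (78 + 125)² = 203² = 41209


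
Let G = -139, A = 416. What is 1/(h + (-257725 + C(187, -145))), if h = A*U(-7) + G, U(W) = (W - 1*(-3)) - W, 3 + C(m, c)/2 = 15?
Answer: -1/256592 ≈ -3.8972e-6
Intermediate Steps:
C(m, c) = 24 (C(m, c) = -6 + 2*15 = -6 + 30 = 24)
U(W) = 3 (U(W) = (W + 3) - W = (3 + W) - W = 3)
h = 1109 (h = 416*3 - 139 = 1248 - 139 = 1109)
1/(h + (-257725 + C(187, -145))) = 1/(1109 + (-257725 + 24)) = 1/(1109 - 257701) = 1/(-256592) = -1/256592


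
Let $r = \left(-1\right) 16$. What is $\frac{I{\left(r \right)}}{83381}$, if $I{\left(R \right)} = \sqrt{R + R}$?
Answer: $\frac{4 i \sqrt{2}}{83381} \approx 6.7843 \cdot 10^{-5} i$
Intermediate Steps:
$r = -16$
$I{\left(R \right)} = \sqrt{2} \sqrt{R}$ ($I{\left(R \right)} = \sqrt{2 R} = \sqrt{2} \sqrt{R}$)
$\frac{I{\left(r \right)}}{83381} = \frac{\sqrt{2} \sqrt{-16}}{83381} = \sqrt{2} \cdot 4 i \frac{1}{83381} = 4 i \sqrt{2} \cdot \frac{1}{83381} = \frac{4 i \sqrt{2}}{83381}$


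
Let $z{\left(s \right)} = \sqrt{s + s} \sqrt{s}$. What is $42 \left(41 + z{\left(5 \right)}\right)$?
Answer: $1722 + 210 \sqrt{2} \approx 2019.0$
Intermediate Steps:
$z{\left(s \right)} = s \sqrt{2}$ ($z{\left(s \right)} = \sqrt{2 s} \sqrt{s} = \sqrt{2} \sqrt{s} \sqrt{s} = s \sqrt{2}$)
$42 \left(41 + z{\left(5 \right)}\right) = 42 \left(41 + 5 \sqrt{2}\right) = 1722 + 210 \sqrt{2}$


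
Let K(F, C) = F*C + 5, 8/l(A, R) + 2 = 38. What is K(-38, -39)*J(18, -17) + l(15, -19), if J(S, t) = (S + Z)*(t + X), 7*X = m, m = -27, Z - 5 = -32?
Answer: 17585276/63 ≈ 2.7913e+5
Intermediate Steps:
Z = -27 (Z = 5 - 32 = -27)
l(A, R) = 2/9 (l(A, R) = 8/(-2 + 38) = 8/36 = 8*(1/36) = 2/9)
X = -27/7 (X = (⅐)*(-27) = -27/7 ≈ -3.8571)
K(F, C) = 5 + C*F (K(F, C) = C*F + 5 = 5 + C*F)
J(S, t) = (-27 + S)*(-27/7 + t) (J(S, t) = (S - 27)*(t - 27/7) = (-27 + S)*(-27/7 + t))
K(-38, -39)*J(18, -17) + l(15, -19) = (5 - 39*(-38))*(729/7 - 27*(-17) - 27/7*18 + 18*(-17)) + 2/9 = (5 + 1482)*(729/7 + 459 - 486/7 - 306) + 2/9 = 1487*(1314/7) + 2/9 = 1953918/7 + 2/9 = 17585276/63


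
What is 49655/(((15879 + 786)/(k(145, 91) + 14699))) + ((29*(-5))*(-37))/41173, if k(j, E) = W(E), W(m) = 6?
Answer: 546611959360/12475419 ≈ 43815.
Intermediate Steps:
k(j, E) = 6
49655/(((15879 + 786)/(k(145, 91) + 14699))) + ((29*(-5))*(-37))/41173 = 49655/(((15879 + 786)/(6 + 14699))) + ((29*(-5))*(-37))/41173 = 49655/((16665/14705)) - 145*(-37)*(1/41173) = 49655/((16665*(1/14705))) + 5365*(1/41173) = 49655/(3333/2941) + 5365/41173 = 49655*(2941/3333) + 5365/41173 = 146035355/3333 + 5365/41173 = 546611959360/12475419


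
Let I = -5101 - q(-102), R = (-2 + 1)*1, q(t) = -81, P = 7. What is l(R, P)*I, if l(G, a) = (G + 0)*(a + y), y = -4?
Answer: 15060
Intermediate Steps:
R = -1 (R = -1*1 = -1)
l(G, a) = G*(-4 + a) (l(G, a) = (G + 0)*(a - 4) = G*(-4 + a))
I = -5020 (I = -5101 - 1*(-81) = -5101 + 81 = -5020)
l(R, P)*I = -(-4 + 7)*(-5020) = -1*3*(-5020) = -3*(-5020) = 15060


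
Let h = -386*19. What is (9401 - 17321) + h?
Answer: -15254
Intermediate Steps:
h = -7334
(9401 - 17321) + h = (9401 - 17321) - 7334 = -7920 - 7334 = -15254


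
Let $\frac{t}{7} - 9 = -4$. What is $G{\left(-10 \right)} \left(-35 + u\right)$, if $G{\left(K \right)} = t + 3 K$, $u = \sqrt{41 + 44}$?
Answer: $-175 + 5 \sqrt{85} \approx -128.9$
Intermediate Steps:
$t = 35$ ($t = 63 + 7 \left(-4\right) = 63 - 28 = 35$)
$u = \sqrt{85} \approx 9.2195$
$G{\left(K \right)} = 35 + 3 K$
$G{\left(-10 \right)} \left(-35 + u\right) = \left(35 + 3 \left(-10\right)\right) \left(-35 + \sqrt{85}\right) = \left(35 - 30\right) \left(-35 + \sqrt{85}\right) = 5 \left(-35 + \sqrt{85}\right) = -175 + 5 \sqrt{85}$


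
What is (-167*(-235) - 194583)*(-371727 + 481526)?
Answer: -17055957062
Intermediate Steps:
(-167*(-235) - 194583)*(-371727 + 481526) = (39245 - 194583)*109799 = -155338*109799 = -17055957062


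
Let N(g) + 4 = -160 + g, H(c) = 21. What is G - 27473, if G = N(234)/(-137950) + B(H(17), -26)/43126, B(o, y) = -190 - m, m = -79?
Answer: -16344326082537/594923170 ≈ -27473.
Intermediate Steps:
N(g) = -164 + g (N(g) = -4 + (-160 + g) = -164 + g)
B(o, y) = -111 (B(o, y) = -190 - 1*(-79) = -190 + 79 = -111)
G = -1833127/594923170 (G = (-164 + 234)/(-137950) - 111/43126 = 70*(-1/137950) - 111*1/43126 = -7/13795 - 111/43126 = -1833127/594923170 ≈ -0.0030813)
G - 27473 = -1833127/594923170 - 27473 = -16344326082537/594923170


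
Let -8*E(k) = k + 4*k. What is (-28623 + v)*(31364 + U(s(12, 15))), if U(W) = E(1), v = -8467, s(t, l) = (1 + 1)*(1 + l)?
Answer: -4653070315/4 ≈ -1.1633e+9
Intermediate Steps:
s(t, l) = 2 + 2*l (s(t, l) = 2*(1 + l) = 2 + 2*l)
E(k) = -5*k/8 (E(k) = -(k + 4*k)/8 = -5*k/8)
U(W) = -5/8 (U(W) = -5/8*1 = -5/8)
(-28623 + v)*(31364 + U(s(12, 15))) = (-28623 - 8467)*(31364 - 5/8) = -37090*250907/8 = -4653070315/4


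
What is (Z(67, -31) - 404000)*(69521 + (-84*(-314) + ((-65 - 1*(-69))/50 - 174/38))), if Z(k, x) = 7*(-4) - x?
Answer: -968507068694/25 ≈ -3.8740e+10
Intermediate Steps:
Z(k, x) = -28 - x
(Z(67, -31) - 404000)*(69521 + (-84*(-314) + ((-65 - 1*(-69))/50 - 174/38))) = ((-28 - 1*(-31)) - 404000)*(69521 + (-84*(-314) + ((-65 - 1*(-69))/50 - 174/38))) = ((-28 + 31) - 404000)*(69521 + (26376 + ((-65 + 69)*(1/50) - 174*1/38))) = (3 - 404000)*(69521 + (26376 + (4*(1/50) - 87/19))) = -403997*(69521 + (26376 + (2/25 - 87/19))) = -403997*(69521 + (26376 - 2137/475)) = -403997*(69521 + 12526463/475) = -403997*45548938/475 = -968507068694/25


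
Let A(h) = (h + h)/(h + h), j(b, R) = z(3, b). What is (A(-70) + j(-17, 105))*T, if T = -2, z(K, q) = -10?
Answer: 18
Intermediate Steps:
j(b, R) = -10
A(h) = 1 (A(h) = (2*h)/((2*h)) = (2*h)*(1/(2*h)) = 1)
(A(-70) + j(-17, 105))*T = (1 - 10)*(-2) = -9*(-2) = 18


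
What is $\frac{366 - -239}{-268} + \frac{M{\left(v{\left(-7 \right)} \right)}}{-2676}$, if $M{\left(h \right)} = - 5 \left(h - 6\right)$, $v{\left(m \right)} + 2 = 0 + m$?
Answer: $- \frac{68295}{29882} \approx -2.2855$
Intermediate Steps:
$v{\left(m \right)} = -2 + m$ ($v{\left(m \right)} = -2 + \left(0 + m\right) = -2 + m$)
$M{\left(h \right)} = 30 - 5 h$ ($M{\left(h \right)} = - 5 \left(h - 6\right) = - 5 \left(-6 + h\right) = 30 - 5 h$)
$\frac{366 - -239}{-268} + \frac{M{\left(v{\left(-7 \right)} \right)}}{-2676} = \frac{366 - -239}{-268} + \frac{30 - 5 \left(-2 - 7\right)}{-2676} = \left(366 + 239\right) \left(- \frac{1}{268}\right) + \left(30 - -45\right) \left(- \frac{1}{2676}\right) = 605 \left(- \frac{1}{268}\right) + \left(30 + 45\right) \left(- \frac{1}{2676}\right) = - \frac{605}{268} + 75 \left(- \frac{1}{2676}\right) = - \frac{605}{268} - \frac{25}{892} = - \frac{68295}{29882}$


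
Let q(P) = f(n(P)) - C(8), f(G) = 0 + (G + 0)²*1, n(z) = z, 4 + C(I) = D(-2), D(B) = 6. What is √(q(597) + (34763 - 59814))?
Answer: 2*√82839 ≈ 575.64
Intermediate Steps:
C(I) = 2 (C(I) = -4 + 6 = 2)
f(G) = G² (f(G) = 0 + G²*1 = 0 + G² = G²)
q(P) = -2 + P² (q(P) = P² - 1*2 = P² - 2 = -2 + P²)
√(q(597) + (34763 - 59814)) = √((-2 + 597²) + (34763 - 59814)) = √((-2 + 356409) - 25051) = √(356407 - 25051) = √331356 = 2*√82839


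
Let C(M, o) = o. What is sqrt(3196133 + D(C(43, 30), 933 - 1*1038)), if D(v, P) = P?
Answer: 2*sqrt(799007) ≈ 1787.7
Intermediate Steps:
sqrt(3196133 + D(C(43, 30), 933 - 1*1038)) = sqrt(3196133 + (933 - 1*1038)) = sqrt(3196133 + (933 - 1038)) = sqrt(3196133 - 105) = sqrt(3196028) = 2*sqrt(799007)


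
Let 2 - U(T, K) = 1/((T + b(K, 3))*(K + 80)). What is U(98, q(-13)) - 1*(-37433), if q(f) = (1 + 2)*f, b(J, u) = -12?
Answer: 131995809/3526 ≈ 37435.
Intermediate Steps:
q(f) = 3*f
U(T, K) = 2 - 1/((-12 + T)*(80 + K)) (U(T, K) = 2 - 1/((T - 12)*(K + 80)) = 2 - 1/((-12 + T)*(80 + K)))
U(98, q(-13)) - 1*(-37433) = (-1921 - 72*(-13) + 160*98 + 2*(3*(-13))*98)/(-960 - 36*(-13) + 80*98 + (3*(-13))*98) - 1*(-37433) = (-1921 - 24*(-39) + 15680 + 2*(-39)*98)/(-960 - 12*(-39) + 7840 - 39*98) + 37433 = (-1921 + 936 + 15680 - 7644)/(-960 + 468 + 7840 - 3822) + 37433 = 7051/3526 + 37433 = 131995809/3526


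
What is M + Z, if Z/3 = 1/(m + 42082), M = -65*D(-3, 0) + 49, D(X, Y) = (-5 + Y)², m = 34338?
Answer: -120437917/76420 ≈ -1576.0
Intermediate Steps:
M = -1576 (M = -65*(-5 + 0)² + 49 = -65*(-5)² + 49 = -65*25 + 49 = -1625 + 49 = -1576)
Z = 3/76420 (Z = 3/(34338 + 42082) = 3/76420 ≈ 3.9257e-5)
M + Z = -1576 + 3/76420 = -120437917/76420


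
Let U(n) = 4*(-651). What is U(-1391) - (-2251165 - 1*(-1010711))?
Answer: 1237850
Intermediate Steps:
U(n) = -2604
U(-1391) - (-2251165 - 1*(-1010711)) = -2604 - (-2251165 - 1*(-1010711)) = -2604 - (-2251165 + 1010711) = -2604 - 1*(-1240454) = -2604 + 1240454 = 1237850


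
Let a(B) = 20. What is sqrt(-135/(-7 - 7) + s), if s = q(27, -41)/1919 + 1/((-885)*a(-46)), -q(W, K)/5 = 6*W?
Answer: sqrt(5212627944164697)/23776410 ≈ 3.0366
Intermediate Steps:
q(W, K) = -30*W
s = -14338919/33966300 (s = -30*27/1919 + 1/(-885*20) = -810*1/1919 - 1/885*1/20 = -810/1919 - 1/17700 = -14338919/33966300 ≈ -0.42215)
sqrt(-135/(-7 - 7) + s) = sqrt(-135/(-7 - 7) - 14338919/33966300) = sqrt(-135/(-14) - 14338919/33966300) = sqrt(-1/14*(-135) - 14338919/33966300) = sqrt(135/14 - 14338919/33966300) = sqrt(2192352817/237764100) = sqrt(5212627944164697)/23776410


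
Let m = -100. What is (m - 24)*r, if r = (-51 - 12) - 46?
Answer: 13516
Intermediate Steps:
r = -109 (r = -63 - 46 = -109)
(m - 24)*r = (-100 - 24)*(-109) = -124*(-109) = 13516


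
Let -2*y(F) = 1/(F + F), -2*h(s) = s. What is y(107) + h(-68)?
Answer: 14551/428 ≈ 33.998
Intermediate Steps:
h(s) = -s/2
y(F) = -1/(4*F) (y(F) = -1/(2*(F + F)) = -1/(2*F)/2 = -1/(4*F))
y(107) + h(-68) = -¼/107 - ½*(-68) = -¼*1/107 + 34 = -1/428 + 34 = 14551/428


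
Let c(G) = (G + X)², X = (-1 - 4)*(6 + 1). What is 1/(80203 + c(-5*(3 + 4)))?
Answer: 1/85103 ≈ 1.1750e-5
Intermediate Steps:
X = -35 (X = -5*7 = -35)
c(G) = (-35 + G)² (c(G) = (G - 35)² = (-35 + G)²)
1/(80203 + c(-5*(3 + 4))) = 1/(80203 + (-35 - 5*(3 + 4))²) = 1/(80203 + (-35 - 5*7)²) = 1/(80203 + (-35 - 35)²) = 1/(80203 + (-70)²) = 1/(80203 + 4900) = 1/85103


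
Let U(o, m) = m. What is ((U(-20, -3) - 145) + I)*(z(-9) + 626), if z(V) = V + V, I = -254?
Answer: -244416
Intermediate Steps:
z(V) = 2*V
((U(-20, -3) - 145) + I)*(z(-9) + 626) = ((-3 - 145) - 254)*(2*(-9) + 626) = (-148 - 254)*(-18 + 626) = -402*608 = -244416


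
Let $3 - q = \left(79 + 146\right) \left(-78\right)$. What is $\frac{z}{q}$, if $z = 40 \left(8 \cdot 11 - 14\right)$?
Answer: $\frac{2960}{17553} \approx 0.16863$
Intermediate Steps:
$z = 2960$ ($z = 40 \left(88 - 14\right) = 40 \cdot 74 = 2960$)
$q = 17553$ ($q = 3 - \left(79 + 146\right) \left(-78\right) = 3 - 225 \left(-78\right) = 3 - -17550 = 3 + 17550 = 17553$)
$\frac{z}{q} = \frac{2960}{17553}$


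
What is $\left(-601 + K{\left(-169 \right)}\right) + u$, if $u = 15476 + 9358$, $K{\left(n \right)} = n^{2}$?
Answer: $52794$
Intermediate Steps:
$u = 24834$
$\left(-601 + K{\left(-169 \right)}\right) + u = \left(-601 + \left(-169\right)^{2}\right) + 24834 = \left(-601 + 28561\right) + 24834 = 27960 + 24834 = 52794$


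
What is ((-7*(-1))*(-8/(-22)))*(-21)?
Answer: -588/11 ≈ -53.455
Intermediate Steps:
((-7*(-1))*(-8/(-22)))*(-21) = (7*(-8*(-1/22)))*(-21) = (7*(4/11))*(-21) = (28/11)*(-21) = -588/11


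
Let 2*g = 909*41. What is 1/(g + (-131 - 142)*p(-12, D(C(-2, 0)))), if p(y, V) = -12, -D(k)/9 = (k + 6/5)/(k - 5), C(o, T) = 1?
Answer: 2/43821 ≈ 4.5640e-5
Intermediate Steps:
D(k) = -9*(6/5 + k)/(-5 + k) (D(k) = -9*(k + 6/5)/(k - 5) = -9*(k + 6*(1/5))/(-5 + k) = -9*(k + 6/5)/(-5 + k) = -9*(6/5 + k)/(-5 + k))
g = 37269/2 (g = (909*41)/2 = (1/2)*37269 = 37269/2 ≈ 18635.)
1/(g + (-131 - 142)*p(-12, D(C(-2, 0)))) = 1/(37269/2 + (-131 - 142)*(-12)) = 1/(37269/2 - 273*(-12)) = 1/(37269/2 + 3276) = 1/(43821/2) = 2/43821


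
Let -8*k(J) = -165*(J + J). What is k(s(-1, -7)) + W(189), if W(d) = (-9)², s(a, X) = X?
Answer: -831/4 ≈ -207.75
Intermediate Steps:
k(J) = 165*J/4 (k(J) = -(-165)*(J + J)/8 = -(-165)*2*J/8 = -(-165)*J/4 = 165*J/4)
W(d) = 81
k(s(-1, -7)) + W(189) = (165/4)*(-7) + 81 = -1155/4 + 81 = -831/4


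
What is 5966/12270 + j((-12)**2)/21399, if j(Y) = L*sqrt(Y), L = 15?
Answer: 21645839/43760955 ≈ 0.49464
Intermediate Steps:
j(Y) = 15*sqrt(Y)
5966/12270 + j((-12)**2)/21399 = 5966/12270 + (15*sqrt((-12)**2))/21399 = 5966*(1/12270) + (15*sqrt(144))*(1/21399) = 2983/6135 + (15*12)*(1/21399) = 2983/6135 + 180*(1/21399) = 2983/6135 + 60/7133 = 21645839/43760955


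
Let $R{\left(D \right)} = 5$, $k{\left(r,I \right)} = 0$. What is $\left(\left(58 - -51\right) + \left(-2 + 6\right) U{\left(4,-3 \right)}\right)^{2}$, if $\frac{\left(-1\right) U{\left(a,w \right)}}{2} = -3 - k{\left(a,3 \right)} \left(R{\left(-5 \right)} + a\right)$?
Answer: $17689$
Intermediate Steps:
$U{\left(a,w \right)} = 6$ ($U{\left(a,w \right)} = - 2 \left(-3 - 0 \left(5 + a\right)\right) = - 2 \left(-3 - 0\right) = - 2 \left(-3 + 0\right) = \left(-2\right) \left(-3\right) = 6$)
$\left(\left(58 - -51\right) + \left(-2 + 6\right) U{\left(4,-3 \right)}\right)^{2} = \left(\left(58 - -51\right) + \left(-2 + 6\right) 6\right)^{2} = \left(\left(58 + 51\right) + 4 \cdot 6\right)^{2} = \left(109 + 24\right)^{2} = 133^{2} = 17689$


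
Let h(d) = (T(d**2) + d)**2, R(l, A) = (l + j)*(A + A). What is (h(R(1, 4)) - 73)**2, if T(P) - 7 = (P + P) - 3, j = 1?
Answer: 80061268401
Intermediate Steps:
R(l, A) = 2*A*(1 + l) (R(l, A) = (l + 1)*(A + A) = (1 + l)*(2*A) = 2*A*(1 + l))
T(P) = 4 + 2*P (T(P) = 7 + ((P + P) - 3) = 7 + (2*P - 3) = 7 + (-3 + 2*P) = 4 + 2*P)
h(d) = (4 + d + 2*d**2)**2 (h(d) = ((4 + 2*d**2) + d)**2 = (4 + d + 2*d**2)**2)
(h(R(1, 4)) - 73)**2 = ((4 + 2*4*(1 + 1) + 2*(2*4*(1 + 1))**2)**2 - 73)**2 = ((4 + 2*4*2 + 2*(2*4*2)**2)**2 - 73)**2 = ((4 + 16 + 2*16**2)**2 - 73)**2 = ((4 + 16 + 2*256)**2 - 73)**2 = ((4 + 16 + 512)**2 - 73)**2 = (532**2 - 73)**2 = (283024 - 73)**2 = 282951**2 = 80061268401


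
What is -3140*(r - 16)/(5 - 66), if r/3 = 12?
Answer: 62800/61 ≈ 1029.5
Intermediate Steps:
r = 36 (r = 3*12 = 36)
-3140*(r - 16)/(5 - 66) = -3140*(36 - 16)/(5 - 66) = -62800/(-61) = -62800*(-1)/61 = -3140*(-20/61) = 62800/61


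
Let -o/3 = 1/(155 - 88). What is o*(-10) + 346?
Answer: 23212/67 ≈ 346.45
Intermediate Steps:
o = -3/67 (o = -3/(155 - 88) = -3/67 ≈ -0.044776)
o*(-10) + 346 = -3/67*(-10) + 346 = 30/67 + 346 = 23212/67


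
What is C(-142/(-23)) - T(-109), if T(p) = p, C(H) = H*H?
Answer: 77825/529 ≈ 147.12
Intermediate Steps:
C(H) = H**2
C(-142/(-23)) - T(-109) = (-142/(-23))**2 - 1*(-109) = (-142*(-1/23))**2 + 109 = (142/23)**2 + 109 = 20164/529 + 109 = 77825/529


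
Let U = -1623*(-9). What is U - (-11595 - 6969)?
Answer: 33171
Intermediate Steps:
U = 14607
U - (-11595 - 6969) = 14607 - (-11595 - 6969) = 14607 - 1*(-18564) = 14607 + 18564 = 33171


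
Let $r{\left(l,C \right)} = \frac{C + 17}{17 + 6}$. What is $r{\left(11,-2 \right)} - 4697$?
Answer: $- \frac{108016}{23} \approx -4696.3$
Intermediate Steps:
$r{\left(l,C \right)} = \frac{17}{23} + \frac{C}{23}$ ($r{\left(l,C \right)} = \frac{17 + C}{23} = \left(17 + C\right) \frac{1}{23} = \frac{17}{23} + \frac{C}{23}$)
$r{\left(11,-2 \right)} - 4697 = \left(\frac{17}{23} + \frac{1}{23} \left(-2\right)\right) - 4697 = \left(\frac{17}{23} - \frac{2}{23}\right) - 4697 = \frac{15}{23} - 4697 = - \frac{108016}{23}$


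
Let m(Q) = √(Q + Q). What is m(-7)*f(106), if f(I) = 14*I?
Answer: 1484*I*√14 ≈ 5552.6*I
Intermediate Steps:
m(Q) = √2*√Q (m(Q) = √(2*Q) = √2*√Q)
m(-7)*f(106) = (√2*√(-7))*(14*106) = (√2*(I*√7))*1484 = (I*√14)*1484 = 1484*I*√14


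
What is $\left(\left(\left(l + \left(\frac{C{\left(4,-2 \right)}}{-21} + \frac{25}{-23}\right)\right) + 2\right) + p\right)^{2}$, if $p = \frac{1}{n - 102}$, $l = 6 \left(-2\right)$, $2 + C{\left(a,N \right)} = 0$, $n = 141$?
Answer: $\frac{526794304}{4380649} \approx 120.25$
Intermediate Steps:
$C{\left(a,N \right)} = -2$ ($C{\left(a,N \right)} = -2 + 0 = -2$)
$l = -12$
$p = \frac{1}{39}$ ($p = \frac{1}{141 - 102} = \frac{1}{39} \approx 0.025641$)
$\left(\left(\left(l + \left(\frac{C{\left(4,-2 \right)}}{-21} + \frac{25}{-23}\right)\right) + 2\right) + p\right)^{2} = \left(\left(\left(-12 + \left(- \frac{2}{-21} + \frac{25}{-23}\right)\right) + 2\right) + \frac{1}{39}\right)^{2} = \left(\left(\left(-12 + \left(\left(-2\right) \left(- \frac{1}{21}\right) + 25 \left(- \frac{1}{23}\right)\right)\right) + 2\right) + \frac{1}{39}\right)^{2} = \left(\left(\left(-12 + \left(\frac{2}{21} - \frac{25}{23}\right)\right) + 2\right) + \frac{1}{39}\right)^{2} = \left(\left(\left(-12 - \frac{479}{483}\right) + 2\right) + \frac{1}{39}\right)^{2} = \left(\left(- \frac{6275}{483} + 2\right) + \frac{1}{39}\right)^{2} = \left(- \frac{5309}{483} + \frac{1}{39}\right)^{2} = \left(- \frac{22952}{2093}\right)^{2} = \frac{526794304}{4380649}$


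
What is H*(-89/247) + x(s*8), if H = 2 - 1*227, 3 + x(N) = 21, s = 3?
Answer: 24471/247 ≈ 99.073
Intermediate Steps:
x(N) = 18 (x(N) = -3 + 21 = 18)
H = -225 (H = 2 - 227 = -225)
H*(-89/247) + x(s*8) = -(-20025)/247 + 18 = -225*(-89/247) + 18 = 20025/247 + 18 = 24471/247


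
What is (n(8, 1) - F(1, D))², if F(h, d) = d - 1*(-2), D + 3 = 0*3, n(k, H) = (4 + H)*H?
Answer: 36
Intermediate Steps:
n(k, H) = H*(4 + H)
D = -3 (D = -3 + 0*3 = -3 + 0 = -3)
F(h, d) = 2 + d (F(h, d) = d + 2 = 2 + d)
(n(8, 1) - F(1, D))² = (1*(4 + 1) - (2 - 3))² = (1*5 - 1*(-1))² = (5 + 1)² = 6² = 36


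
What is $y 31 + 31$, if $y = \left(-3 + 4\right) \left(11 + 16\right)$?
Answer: $868$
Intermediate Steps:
$y = 27$ ($y = 1 \cdot 27 = 27$)
$y 31 + 31 = 27 \cdot 31 + 31 = 837 + 31 = 868$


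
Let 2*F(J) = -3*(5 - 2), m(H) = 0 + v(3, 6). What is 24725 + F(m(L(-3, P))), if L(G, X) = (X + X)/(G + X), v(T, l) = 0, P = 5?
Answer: 49441/2 ≈ 24721.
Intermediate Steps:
L(G, X) = 2*X/(G + X) (L(G, X) = (2*X)/(G + X) = 2*X/(G + X))
m(H) = 0 (m(H) = 0 + 0 = 0)
F(J) = -9/2 (F(J) = (-3*(5 - 2))/2 = (-3*3)/2 = (½)*(-9) = -9/2)
24725 + F(m(L(-3, P))) = 24725 - 9/2 = 49441/2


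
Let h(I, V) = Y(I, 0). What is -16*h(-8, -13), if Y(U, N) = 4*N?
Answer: 0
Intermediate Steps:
h(I, V) = 0 (h(I, V) = 4*0 = 0)
-16*h(-8, -13) = -16*0 = 0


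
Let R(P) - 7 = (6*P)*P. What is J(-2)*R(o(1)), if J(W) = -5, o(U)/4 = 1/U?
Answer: -515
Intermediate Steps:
o(U) = 4/U
R(P) = 7 + 6*P**2 (R(P) = 7 + (6*P)*P = 7 + 6*P**2)
J(-2)*R(o(1)) = -5*(7 + 6*(4/1)**2) = -5*(7 + 6*(4*1)**2) = -5*(7 + 6*4**2) = -5*(7 + 6*16) = -5*(7 + 96) = -5*103 = -515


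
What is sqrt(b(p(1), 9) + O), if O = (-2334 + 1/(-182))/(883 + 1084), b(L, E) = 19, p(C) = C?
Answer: sqrt(46591070682)/51142 ≈ 4.2206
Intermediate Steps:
O = -424789/357994 (O = (-2334 - 1/182)/1967 = -424789/182*1/1967 = -424789/357994 ≈ -1.1866)
sqrt(b(p(1), 9) + O) = sqrt(19 - 424789/357994) = sqrt(6377097/357994) = sqrt(46591070682)/51142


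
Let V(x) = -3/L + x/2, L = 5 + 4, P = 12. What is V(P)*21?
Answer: 119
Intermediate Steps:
L = 9
V(x) = -⅓ + x/2 (V(x) = -3/9 + x/2 = -3*⅑ + x*(½) = -⅓ + x/2)
V(P)*21 = (-⅓ + (½)*12)*21 = (-⅓ + 6)*21 = (17/3)*21 = 119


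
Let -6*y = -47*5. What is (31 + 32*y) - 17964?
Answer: -50039/3 ≈ -16680.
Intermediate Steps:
y = 235/6 (y = -(-47)*5/6 = -⅙*(-235) = 235/6 ≈ 39.167)
(31 + 32*y) - 17964 = (31 + 32*(235/6)) - 17964 = (31 + 3760/3) - 17964 = 3853/3 - 17964 = -50039/3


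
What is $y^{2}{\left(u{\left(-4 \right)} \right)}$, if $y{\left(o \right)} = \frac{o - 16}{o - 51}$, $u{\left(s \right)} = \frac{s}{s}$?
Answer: $\frac{9}{100} \approx 0.09$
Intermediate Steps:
$u{\left(s \right)} = 1$
$y{\left(o \right)} = \frac{-16 + o}{-51 + o}$
$y^{2}{\left(u{\left(-4 \right)} \right)} = \left(\frac{-16 + 1}{-51 + 1}\right)^{2} = \left(\frac{1}{-50} \left(-15\right)\right)^{2} = \left(\left(- \frac{1}{50}\right) \left(-15\right)\right)^{2} = \left(\frac{3}{10}\right)^{2} = \frac{9}{100}$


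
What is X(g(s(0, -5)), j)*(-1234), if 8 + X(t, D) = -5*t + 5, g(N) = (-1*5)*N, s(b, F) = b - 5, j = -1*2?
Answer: 157952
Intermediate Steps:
j = -2
s(b, F) = -5 + b
g(N) = -5*N
X(t, D) = -3 - 5*t (X(t, D) = -8 + (-5*t + 5) = -8 + (5 - 5*t) = -3 - 5*t)
X(g(s(0, -5)), j)*(-1234) = (-3 - (-25)*(-5 + 0))*(-1234) = (-3 - (-25)*(-5))*(-1234) = (-3 - 5*25)*(-1234) = (-3 - 125)*(-1234) = -128*(-1234) = 157952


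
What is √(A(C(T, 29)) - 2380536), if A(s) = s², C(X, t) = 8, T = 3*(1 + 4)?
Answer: 2*I*√595118 ≈ 1542.9*I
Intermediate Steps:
T = 15 (T = 3*5 = 15)
√(A(C(T, 29)) - 2380536) = √(8² - 2380536) = √(64 - 2380536) = √(-2380472) = 2*I*√595118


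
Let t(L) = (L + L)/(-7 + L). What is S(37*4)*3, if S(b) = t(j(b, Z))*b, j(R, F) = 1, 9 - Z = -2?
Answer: -148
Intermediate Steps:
Z = 11 (Z = 9 - 1*(-2) = 9 + 2 = 11)
t(L) = 2*L/(-7 + L) (t(L) = (2*L)/(-7 + L) = 2*L/(-7 + L))
S(b) = -b/3 (S(b) = (2*1/(-7 + 1))*b = (2*1/(-6))*b = (2*1*(-1/6))*b = -b/3)
S(37*4)*3 = -37*4/3*3 = -1/3*148*3 = -148/3*3 = -148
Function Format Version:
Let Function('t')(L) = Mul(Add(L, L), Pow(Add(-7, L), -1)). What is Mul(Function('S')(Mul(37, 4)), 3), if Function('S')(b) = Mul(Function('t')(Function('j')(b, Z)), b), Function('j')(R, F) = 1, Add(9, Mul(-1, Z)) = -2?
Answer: -148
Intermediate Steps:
Z = 11 (Z = Add(9, Mul(-1, -2)) = Add(9, 2) = 11)
Function('t')(L) = Mul(2, L, Pow(Add(-7, L), -1)) (Function('t')(L) = Mul(Mul(2, L), Pow(Add(-7, L), -1)) = Mul(2, L, Pow(Add(-7, L), -1)))
Function('S')(b) = Mul(Rational(-1, 3), b) (Function('S')(b) = Mul(Mul(2, 1, Pow(Add(-7, 1), -1)), b) = Mul(Mul(2, 1, Pow(-6, -1)), b) = Mul(Mul(2, 1, Rational(-1, 6)), b) = Mul(Rational(-1, 3), b))
Mul(Function('S')(Mul(37, 4)), 3) = Mul(Mul(Rational(-1, 3), Mul(37, 4)), 3) = Mul(Mul(Rational(-1, 3), 148), 3) = Mul(Rational(-148, 3), 3) = -148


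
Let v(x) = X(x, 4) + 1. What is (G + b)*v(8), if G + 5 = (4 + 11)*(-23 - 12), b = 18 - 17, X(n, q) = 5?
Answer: -3174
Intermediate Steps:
b = 1
v(x) = 6 (v(x) = 5 + 1 = 6)
G = -530 (G = -5 + (4 + 11)*(-23 - 12) = -5 + 15*(-35) = -5 - 525 = -530)
(G + b)*v(8) = (-530 + 1)*6 = -529*6 = -3174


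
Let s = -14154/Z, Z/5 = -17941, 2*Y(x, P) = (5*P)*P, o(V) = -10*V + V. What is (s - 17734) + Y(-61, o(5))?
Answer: -324766501/25630 ≈ -12671.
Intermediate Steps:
o(V) = -9*V
Y(x, P) = 5*P²/2 (Y(x, P) = ((5*P)*P)/2 = (5*P²)/2 = 5*P²/2)
Z = -89705 (Z = 5*(-17941) = -89705)
s = 2022/12815 (s = -14154/(-89705) = -14154*(-1/89705) = 2022/12815 ≈ 0.15778)
(s - 17734) + Y(-61, o(5)) = (2022/12815 - 17734) + 5*(-9*5)²/2 = -227259188/12815 + (5/2)*(-45)² = -227259188/12815 + (5/2)*2025 = -227259188/12815 + 10125/2 = -324766501/25630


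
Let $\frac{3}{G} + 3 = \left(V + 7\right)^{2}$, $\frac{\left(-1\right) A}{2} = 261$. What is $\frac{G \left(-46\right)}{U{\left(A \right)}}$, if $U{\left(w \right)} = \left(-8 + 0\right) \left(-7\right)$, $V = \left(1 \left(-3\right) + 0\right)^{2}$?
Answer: $- \frac{3}{308} \approx -0.0097403$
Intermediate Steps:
$A = -522$ ($A = \left(-2\right) 261 = -522$)
$V = 9$ ($V = \left(-3 + 0\right)^{2} = \left(-3\right)^{2} = 9$)
$G = \frac{3}{253}$ ($G = \frac{3}{-3 + \left(9 + 7\right)^{2}} = \frac{3}{-3 + 16^{2}} = \frac{3}{-3 + 256} = \frac{3}{253} \approx 0.011858$)
$U{\left(w \right)} = 56$ ($U{\left(w \right)} = \left(-8\right) \left(-7\right) = 56$)
$\frac{G \left(-46\right)}{U{\left(A \right)}} = \frac{\frac{3}{253} \left(-46\right)}{56} = \left(- \frac{6}{11}\right) \frac{1}{56} = - \frac{3}{308}$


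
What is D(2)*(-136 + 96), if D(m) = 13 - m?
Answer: -440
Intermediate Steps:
D(2)*(-136 + 96) = (13 - 1*2)*(-136 + 96) = (13 - 2)*(-40) = 11*(-40) = -440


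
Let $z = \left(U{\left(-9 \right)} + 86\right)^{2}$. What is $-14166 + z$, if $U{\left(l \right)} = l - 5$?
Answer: $-8982$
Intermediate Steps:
$U{\left(l \right)} = -5 + l$
$z = 5184$ ($z = \left(\left(-5 - 9\right) + 86\right)^{2} = \left(-14 + 86\right)^{2} = 72^{2} = 5184$)
$-14166 + z = -14166 + 5184 = -8982$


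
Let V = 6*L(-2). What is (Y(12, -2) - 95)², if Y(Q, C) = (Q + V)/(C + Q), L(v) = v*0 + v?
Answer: 9025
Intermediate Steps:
L(v) = v (L(v) = 0 + v = v)
V = -12 (V = 6*(-2) = -12)
Y(Q, C) = (-12 + Q)/(C + Q) (Y(Q, C) = (Q - 12)/(C + Q) = (-12 + Q)/(C + Q))
(Y(12, -2) - 95)² = ((-12 + 12)/(-2 + 12) - 95)² = (0/10 - 95)² = ((⅒)*0 - 95)² = (0 - 95)² = (-95)² = 9025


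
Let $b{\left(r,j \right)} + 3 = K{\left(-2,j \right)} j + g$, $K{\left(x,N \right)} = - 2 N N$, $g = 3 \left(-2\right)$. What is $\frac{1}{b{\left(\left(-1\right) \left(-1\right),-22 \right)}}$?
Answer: $\frac{1}{21287} \approx 4.6977 \cdot 10^{-5}$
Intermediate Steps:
$g = -6$
$K{\left(x,N \right)} = - 2 N^{2}$
$b{\left(r,j \right)} = -9 - 2 j^{3}$ ($b{\left(r,j \right)} = -3 + \left(- 2 j^{2} j - 6\right) = -3 - \left(6 + 2 j^{3}\right) = -9 - 2 j^{3}$)
$\frac{1}{b{\left(\left(-1\right) \left(-1\right),-22 \right)}} = \frac{1}{-9 - 2 \left(-22\right)^{3}} = \frac{1}{-9 - -21296} = \frac{1}{-9 + 21296} = \frac{1}{21287}$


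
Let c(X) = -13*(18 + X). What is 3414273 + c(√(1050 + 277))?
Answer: 3414039 - 13*√1327 ≈ 3.4136e+6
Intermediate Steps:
c(X) = -234 - 13*X
3414273 + c(√(1050 + 277)) = 3414273 + (-234 - 13*√(1050 + 277)) = 3414273 + (-234 - 13*√1327) = 3414039 - 13*√1327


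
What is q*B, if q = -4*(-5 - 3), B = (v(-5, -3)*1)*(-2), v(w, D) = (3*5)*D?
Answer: 2880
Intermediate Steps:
v(w, D) = 15*D
B = 90 (B = ((15*(-3))*1)*(-2) = -45*1*(-2) = -45*(-2) = 90)
q = 32 (q = -4*(-8) = 32)
q*B = 32*90 = 2880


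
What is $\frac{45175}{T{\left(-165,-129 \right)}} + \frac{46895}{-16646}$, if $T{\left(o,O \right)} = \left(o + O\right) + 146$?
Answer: $- \frac{379461755}{1231804} \approx -308.05$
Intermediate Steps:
$T{\left(o,O \right)} = 146 + O + o$ ($T{\left(o,O \right)} = \left(O + o\right) + 146 = 146 + O + o$)
$\frac{45175}{T{\left(-165,-129 \right)}} + \frac{46895}{-16646} = \frac{45175}{146 - 129 - 165} + \frac{46895}{-16646} = \frac{45175}{-148} + 46895 \left(- \frac{1}{16646}\right) = 45175 \left(- \frac{1}{148}\right) - \frac{46895}{16646} = - \frac{45175}{148} - \frac{46895}{16646} = - \frac{379461755}{1231804}$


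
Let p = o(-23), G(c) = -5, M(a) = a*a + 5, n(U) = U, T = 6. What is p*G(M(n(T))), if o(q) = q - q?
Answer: 0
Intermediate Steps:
o(q) = 0
M(a) = 5 + a² (M(a) = a² + 5 = 5 + a²)
p = 0
p*G(M(n(T))) = 0*(-5) = 0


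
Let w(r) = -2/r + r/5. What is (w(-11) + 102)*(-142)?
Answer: -780858/55 ≈ -14197.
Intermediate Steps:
w(r) = -2/r + r/5 (w(r) = -2/r + r*(1/5) = -2/r + r/5)
(w(-11) + 102)*(-142) = ((-2/(-11) + (1/5)*(-11)) + 102)*(-142) = ((-2*(-1/11) - 11/5) + 102)*(-142) = ((2/11 - 11/5) + 102)*(-142) = (-111/55 + 102)*(-142) = (5499/55)*(-142) = -780858/55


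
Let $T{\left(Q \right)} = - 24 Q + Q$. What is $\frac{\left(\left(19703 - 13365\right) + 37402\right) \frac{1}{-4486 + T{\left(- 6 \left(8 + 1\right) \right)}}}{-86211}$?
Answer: $\frac{405}{2589523} \approx 0.0001564$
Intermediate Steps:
$T{\left(Q \right)} = - 23 Q$
$\frac{\left(\left(19703 - 13365\right) + 37402\right) \frac{1}{-4486 + T{\left(- 6 \left(8 + 1\right) \right)}}}{-86211} = \frac{\left(\left(19703 - 13365\right) + 37402\right) \frac{1}{-4486 - 23 \left(- 6 \left(8 + 1\right)\right)}}{-86211} = \frac{\left(19703 - 13365\right) + 37402}{-4486 - 23 \left(\left(-6\right) 9\right)} \left(- \frac{1}{86211}\right) = \frac{6338 + 37402}{-4486 - -1242} \left(- \frac{1}{86211}\right) = \frac{43740}{-4486 + 1242} \left(- \frac{1}{86211}\right) = \frac{43740}{-3244} \left(- \frac{1}{86211}\right) = 43740 \left(- \frac{1}{3244}\right) \left(- \frac{1}{86211}\right) = \left(- \frac{10935}{811}\right) \left(- \frac{1}{86211}\right) = \frac{405}{2589523}$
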